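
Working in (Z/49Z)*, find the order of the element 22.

7

The order of 22 must divide φ(49) = φ(7^2) = 7·(7−1) = 42 = 2 · 3 · 7.
Divisors of 42: 1, 2, 3, 6, 7, 14, 21, 42.
Test each divisor d:
22^1 ≡ 22
22^2 ≡ 43
22^3 ≡ 15
22^6 ≡ 29
22^7 ≡ 1
Hence ord(22) = 7.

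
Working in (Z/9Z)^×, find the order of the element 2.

ord(2) | φ(9) = φ(3^2) = 3·(3−1) = 6 = 2 · 3.
Divisors of 6: 1, 2, 3, 6.
Compute 2^d (mod 9) for the divisors d until we hit 1:
2^1 ≡ 2
2^2 ≡ 4
2^3 ≡ 8
2^6 ≡ 1
The smallest such exponent is 6, so the order of 2 is 6.

6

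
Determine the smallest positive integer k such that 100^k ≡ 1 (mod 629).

By Lagrange's theorem, ord_629(100) divides φ(629) = φ(17·37) = (17−1)·(37−1) = 16·36 = 576 = 2^6 · 3^2.
Divisors of 576: 1, 2, 3, 4, 6, 8, 9, 12, 16, 18, 24, 32, 36, 48, 64, 72, 96, 144, 192, 288, 576.
Evaluate successive powers at the divisors of 576:
100^1 ≡ 100 (mod 629)
100^2 ≡ 565 (mod 629)
100^3 ≡ 519 (mod 629)
100^4 ≡ 322 (mod 629)
100^6 ≡ 149 (mod 629)
100^8 ≡ 528 (mod 629)
100^9 ≡ 593 (mod 629)
100^12 ≡ 186 (mod 629)
100^16 ≡ 137 (mod 629)
100^18 ≡ 38 (mod 629)
100^24 ≡ 1 (mod 629) ✓
So ord_629(100) = 24.

24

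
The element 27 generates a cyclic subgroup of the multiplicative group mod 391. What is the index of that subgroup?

2

Since 27 ∈ (Z/391Z)^×, its order divides φ(391) = φ(17·23) = (17−1)·(23−1) = 16·22 = 352 = 2^5 · 11.
Divisors of 352: 1, 2, 4, 8, 11, 16, 22, 32, 44, 88, 176, 352.
Compute 27^d (mod 391) for the divisors d until we hit 1:
27^1 ≡ 27 (mod 391)
27^2 ≡ 338 (mod 391)
27^4 ≡ 72 (mod 391)
27^8 ≡ 101 (mod 391)
27^11 ≡ 139 (mod 391)
27^16 ≡ 35 (mod 391)
27^22 ≡ 162 (mod 391)
27^32 ≡ 52 (mod 391)
27^44 ≡ 47 (mod 391)
27^88 ≡ 254 (mod 391)
27^176 ≡ 1 (mod 391) ✓
So ord_391(27) = 176, hence |⟨27⟩| = 176.
[(Z/391Z)^× : ⟨27⟩] = 352/176 = 2.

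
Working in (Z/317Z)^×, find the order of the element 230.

79

The order of 230 must divide φ(317) = 317 − 1 = 316 = 2^2 · 79.
Divisors of 316: 1, 2, 4, 79, 158, 316.
Check 230^d mod 317 for each divisor in increasing order:
230^1 ≡ 230 (mod 317)
230^2 ≡ 278 (mod 317)
230^4 ≡ 253 (mod 317)
230^79 ≡ 1 (mod 317) ✓
So ord_317(230) = 79.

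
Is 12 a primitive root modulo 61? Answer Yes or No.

φ(61) = 61 − 1 = 60 = 2^2 · 3 · 5.
It suffices to check that the order of 12 is not a proper divisor of 60: compute 12^(60/q) for q ∈ {2, 3, 5}.
12^30 ≡ 1 (mod 61)  [q = 2: ≡ 1 ✗]
12^20 ≡ 13 (mod 61)  [q = 3: ≢ 1 ✓]
12^12 ≡ 58 (mod 61)  [q = 5: ≢ 1 ✓]
The check at q = 2 fails, so 12 generates a proper subgroup.

No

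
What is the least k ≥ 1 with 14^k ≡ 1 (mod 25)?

ord(14) | φ(25) = φ(5^2) = 5·(5−1) = 20 = 2^2 · 5.
Divisors of 20: 1, 2, 4, 5, 10, 20.
Compute 14^d (mod 25) for the divisors d until we hit 1:
14^1 ≡ 14
14^2 ≡ 21
14^4 ≡ 16
14^5 ≡ 24
14^10 ≡ 1
Therefore the multiplicative order of 14 modulo 25 is 10.

10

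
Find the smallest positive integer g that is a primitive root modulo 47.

φ(47) = 47 − 1 = 46 = 2 · 23.
g is a primitive root iff g^(46/q) ≢ 1 (mod 47) for each prime q ∈ {2, 23}.
g = 2: 2^23 ≡ 1 — hits 1, so not a primitive root.
g = 3: 3^23 ≡ 1 — hits 1, so not a primitive root.
g = 4: 4^23 ≡ 1 — hits 1, so not a primitive root.
g = 5: 5^23 ≡ 46; 5^2 ≡ 25 — none is 1, so 5 is a primitive root.
So 5 is the smallest generator of (Z/47Z)^×.

5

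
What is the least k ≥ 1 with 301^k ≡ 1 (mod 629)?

144

Since 301 ∈ (Z/629Z)^×, its order divides φ(629) = φ(17·37) = (17−1)·(37−1) = 16·36 = 576 = 2^6 · 3^2.
Divisors of 576: 1, 2, 3, 4, 6, 8, 9, 12, 16, 18, 24, 32, 36, 48, 64, 72, 96, 144, 192, 288, 576.
Compute 301^d (mod 629) for the divisors d until we hit 1:
301^1 ≡ 301 (mod 629)
301^2 ≡ 25 (mod 629)
301^3 ≡ 606 (mod 629)
301^4 ≡ 625 (mod 629)
301^6 ≡ 529 (mod 629)
301^8 ≡ 16 (mod 629)
301^9 ≡ 413 (mod 629)
301^12 ≡ 565 (mod 629)
301^16 ≡ 256 (mod 629)
301^18 ≡ 110 (mod 629)
301^24 ≡ 322 (mod 629)
301^32 ≡ 120 (mod 629)
301^36 ≡ 149 (mod 629)
301^48 ≡ 528 (mod 629)
301^64 ≡ 562 (mod 629)
301^72 ≡ 186 (mod 629)
301^96 ≡ 137 (mod 629)
301^144 ≡ 1 (mod 629) ✓
Therefore the multiplicative order of 301 modulo 629 is 144.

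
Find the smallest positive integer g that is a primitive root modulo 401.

φ(401) = 401 − 1 = 400 = 2^4 · 5^2.
Test candidates g = 2, 3, … against the prime factors q ∈ {2, 5} of φ(401): g is a generator iff g^(400/q) ≢ 1 for every such q.
g = 2: 2^200 ≡ 1 — hits 1, so not a primitive root.
g = 3: 3^200 ≡ 400; 3^80 ≡ 72 — none is 1, so 3 is a primitive root.
So 3 is the smallest generator of (Z/401Z)^×.

3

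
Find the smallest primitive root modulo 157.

φ(157) = 157 − 1 = 156 = 2^2 · 3 · 13.
Test candidates g = 2, 3, … against the prime factors q ∈ {2, 3, 13} of φ(157): g is a generator iff g^(156/q) ≢ 1 for every such q.
g = 2: 2^78 ≡ 156; 2^52 ≡ 1 — hits 1, so not a primitive root.
g = 3: 3^78 ≡ 1 — hits 1, so not a primitive root.
g = 4: 4^78 ≡ 1 — hits 1, so not a primitive root.
g = 5: 5^78 ≡ 156; 5^52 ≡ 12; 5^12 ≡ 130 — none is 1, so 5 is a primitive root.
The smallest primitive root modulo 157 is 5.

5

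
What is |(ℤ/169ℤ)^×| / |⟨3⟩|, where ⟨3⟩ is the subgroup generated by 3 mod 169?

4

Since 3 ∈ (Z/169Z)^×, its order divides φ(169) = φ(13^2) = 13·(13−1) = 156 = 2^2 · 3 · 13.
Divisors of 156: 1, 2, 3, 4, 6, 12, 13, 26, 39, 52, 78, 156.
Check 3^d mod 169 for each divisor in increasing order:
3^1 ≡ 3
3^2 ≡ 9
3^3 ≡ 27
3^4 ≡ 81
3^6 ≡ 53
3^12 ≡ 105
3^13 ≡ 146
3^26 ≡ 22
3^39 ≡ 1
So ord_169(3) = 39, hence |⟨3⟩| = 39.
Index = |(Z/169Z)^×| / |⟨3⟩| = 156 / 39 = 4.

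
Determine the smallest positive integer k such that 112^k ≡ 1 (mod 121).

10

Since 112 ∈ (Z/121Z)^×, its order divides φ(121) = φ(11^2) = 11·(11−1) = 110 = 2 · 5 · 11.
Divisors of 110: 1, 2, 5, 10, 11, 22, 55, 110.
Check 112^d mod 121 for each divisor in increasing order:
112^1 ≡ 112
112^2 ≡ 81
112^5 ≡ 120
112^10 ≡ 1
The smallest such exponent is 10, so the order of 112 is 10.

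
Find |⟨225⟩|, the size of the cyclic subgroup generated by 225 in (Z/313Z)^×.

Since 225 ∈ (Z/313Z)^×, its order divides φ(313) = 313 − 1 = 312 = 2^3 · 3 · 13.
Divisors of 312: 1, 2, 3, 4, 6, 8, 12, 13, 24, 26, 39, 52, 78, 104, 156, 312.
Check 225^d mod 313 for each divisor in increasing order:
225^1 ≡ 225 (mod 313)
225^2 ≡ 232 (mod 313)
225^3 ≡ 242 (mod 313)
225^4 ≡ 301 (mod 313)
225^6 ≡ 33 (mod 313)
225^8 ≡ 144 (mod 313)
225^12 ≡ 150 (mod 313)
225^13 ≡ 259 (mod 313)
225^24 ≡ 277 (mod 313)
225^26 ≡ 99 (mod 313)
225^39 ≡ 288 (mod 313)
225^52 ≡ 98 (mod 313)
225^78 ≡ 312 (mod 313)
225^104 ≡ 214 (mod 313)
225^156 ≡ 1 (mod 313) ✓
So ord_313(225) = 156.

156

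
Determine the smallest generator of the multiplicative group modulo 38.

3

φ(38) = φ(2)·φ(19) = 1·18 = 18 = 2 · 3^2.
Test candidates g = 2, 3, … against the prime factors q ∈ {2, 3} of φ(38): g is a generator iff g^(18/q) ≢ 1 for every such q.
g = 2: gcd(2, 38) = 2 > 1, not a unit — skip.
g = 3: 3^9 ≡ 37; 3^6 ≡ 7 — none is 1, so 3 is a primitive root.
The smallest primitive root modulo 38 is 3.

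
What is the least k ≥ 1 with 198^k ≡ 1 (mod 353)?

176

By Lagrange's theorem, ord_353(198) divides φ(353) = 353 − 1 = 352 = 2^5 · 11.
Divisors of 352: 1, 2, 4, 8, 11, 16, 22, 32, 44, 88, 176, 352.
Evaluate successive powers at the divisors of 352:
198^1 ≡ 198 (mod 353)
198^2 ≡ 21 (mod 353)
198^4 ≡ 88 (mod 353)
198^8 ≡ 331 (mod 353)
198^11 ≡ 304 (mod 353)
198^16 ≡ 131 (mod 353)
198^22 ≡ 283 (mod 353)
198^32 ≡ 217 (mod 353)
198^44 ≡ 311 (mod 353)
198^88 ≡ 352 (mod 353)
198^176 ≡ 1 (mod 353) ✓
So ord_353(198) = 176.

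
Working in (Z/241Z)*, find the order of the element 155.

Since 155 ∈ (Z/241Z)^×, its order divides φ(241) = 241 − 1 = 240 = 2^4 · 3 · 5.
Divisors of 240: 1, 2, 3, 4, 5, 6, 8, 10, 12, 15, 16, 20, 24, 30, 40, 48, 60, 80, 120, 240.
Check 155^d mod 241 for each divisor in increasing order:
155^1 ≡ 155
155^2 ≡ 166
155^3 ≡ 184
155^4 ≡ 82
155^5 ≡ 178
155^6 ≡ 116
155^8 ≡ 217
155^10 ≡ 113
155^12 ≡ 201
155^15 ≡ 111
155^16 ≡ 94
155^20 ≡ 237
155^24 ≡ 154
155^30 ≡ 30
155^40 ≡ 16
155^48 ≡ 98
155^60 ≡ 177
155^80 ≡ 15
155^120 ≡ 240
155^240 ≡ 1
So ord_241(155) = 240.

240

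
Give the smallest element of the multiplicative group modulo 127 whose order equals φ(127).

3

φ(127) = 127 − 1 = 126 = 2 · 3^2 · 7.
g is a primitive root iff g^(126/q) ≢ 1 (mod 127) for each prime q ∈ {2, 3, 7}.
g = 2: 2^63 ≡ 1 — hits 1, so not a primitive root.
g = 3: 3^63 ≡ 126; 3^42 ≡ 107; 3^18 ≡ 4 — none is 1, so 3 is a primitive root.
The smallest primitive root modulo 127 is 3.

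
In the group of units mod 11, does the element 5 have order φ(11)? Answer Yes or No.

No

φ(11) = 11 − 1 = 10 = 2 · 5.
Test 5^(10/q) mod 11 for each prime factor q of 10:
5^5 ≡ 1 (mod 11)  [q = 2: ≡ 1 ✗]
5^2 ≡ 3 (mod 11)  [q = 5: ≢ 1 ✓]
Since 5^5 ≡ 1, the order of 5 divides 5 < 10, so 5 is not a primitive root.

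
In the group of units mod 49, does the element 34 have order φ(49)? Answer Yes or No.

φ(49) = φ(7^2) = 7·(7−1) = 42 = 2 · 3 · 7.
34 is a primitive root mod 49 iff 34^(φ(49)/q) ≢ 1 for every prime q | φ(49), i.e. q ∈ {2, 3, 7}.
34^21 ≡ 48 (mod 49)  [q = 2: ≢ 1 ✓]
34^14 ≡ 1 (mod 49)  [q = 3: ≡ 1 ✗]
34^6 ≡ 36 (mod 49)  [q = 7: ≢ 1 ✓]
The check at q = 3 fails, so 34 generates a proper subgroup.

No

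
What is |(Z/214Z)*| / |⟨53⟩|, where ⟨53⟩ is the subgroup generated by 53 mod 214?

ord(53) | φ(214) = φ(2)·φ(107) = 1·106 = 106 = 2 · 53.
Divisors of 106: 1, 2, 53, 106.
Test each divisor d:
53^1 ≡ 53 (mod 214)
53^2 ≡ 27 (mod 214)
53^53 ≡ 1 (mod 214) ✓
Thus |⟨53⟩| = ord(53) = 53.
[(Z/214Z)^× : ⟨53⟩] = 106/53 = 2.

2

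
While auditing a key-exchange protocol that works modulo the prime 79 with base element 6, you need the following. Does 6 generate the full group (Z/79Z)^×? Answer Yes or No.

Yes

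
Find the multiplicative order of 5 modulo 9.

By Lagrange's theorem, ord_9(5) divides φ(9) = φ(3^2) = 3·(3−1) = 6 = 2 · 3.
Divisors of 6: 1, 2, 3, 6.
Test each divisor d:
5^1 ≡ 5 (mod 9)
5^2 ≡ 7 (mod 9)
5^3 ≡ 8 (mod 9)
5^6 ≡ 1 (mod 9) ✓
Therefore the multiplicative order of 5 modulo 9 is 6.

6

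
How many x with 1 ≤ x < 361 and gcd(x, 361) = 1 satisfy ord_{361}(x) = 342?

φ(361) = φ(19^2) = 19·(19−1) = 342 = 2 · 3^2 · 19.
Since (Z/361Z)^× is cyclic of order 342, the number of elements of order d is φ(d) when d | 342 and 0 otherwise.
342 = 2 · 3^2 · 19 divides 342, and φ(342) = 108.

108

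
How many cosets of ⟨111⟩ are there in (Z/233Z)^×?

1

ord(111) | φ(233) = 233 − 1 = 232 = 2^3 · 29.
Divisors of 232: 1, 2, 4, 8, 29, 58, 116, 232.
Compute 111^d (mod 233) for the divisors d until we hit 1:
111^1 ≡ 111
111^2 ≡ 205
111^4 ≡ 85
111^8 ≡ 2
111^29 ≡ 221
111^58 ≡ 144
111^116 ≡ 232
111^232 ≡ 1
So ord_233(111) = 232, hence |⟨111⟩| = 232.
Index = |(Z/233Z)^×| / |⟨111⟩| = 232 / 232 = 1.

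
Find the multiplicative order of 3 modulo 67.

22

The order of 3 must divide φ(67) = 67 − 1 = 66 = 2 · 3 · 11.
Divisors of 66: 1, 2, 3, 6, 11, 22, 33, 66.
Compute 3^d (mod 67) for the divisors d until we hit 1:
3^1 ≡ 3
3^2 ≡ 9
3^3 ≡ 27
3^6 ≡ 59
3^11 ≡ 66
3^22 ≡ 1
Therefore the multiplicative order of 3 modulo 67 is 22.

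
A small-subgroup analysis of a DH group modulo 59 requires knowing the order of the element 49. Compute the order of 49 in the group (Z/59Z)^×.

29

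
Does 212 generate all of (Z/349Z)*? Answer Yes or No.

φ(349) = 349 − 1 = 348 = 2^2 · 3 · 29.
212 is a primitive root mod 349 iff 212^(φ(349)/q) ≢ 1 for every prime q | φ(349), i.e. q ∈ {2, 3, 29}.
212^174 ≡ 348 (mod 349)  [q = 2: ≢ 1 ✓]
212^116 ≡ 122 (mod 349)  [q = 3: ≢ 1 ✓]
212^12 ≡ 285 (mod 349)  [q = 29: ≢ 1 ✓]
All checks pass, so 212 has order 348 and is a primitive root modulo 349.

Yes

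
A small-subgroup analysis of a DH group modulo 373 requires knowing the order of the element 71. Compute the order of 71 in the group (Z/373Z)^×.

186

The order of 71 must divide φ(373) = 373 − 1 = 372 = 2^2 · 3 · 31.
Divisors of 372: 1, 2, 3, 4, 6, 12, 31, 62, 93, 124, 186, 372.
Check 71^d mod 373 for each divisor in increasing order:
71^1 ≡ 71 (mod 373)
71^2 ≡ 192 (mod 373)
71^3 ≡ 204 (mod 373)
71^4 ≡ 310 (mod 373)
71^6 ≡ 213 (mod 373)
71^12 ≡ 236 (mod 373)
71^31 ≡ 285 (mod 373)
71^62 ≡ 284 (mod 373)
71^93 ≡ 372 (mod 373)
71^124 ≡ 88 (mod 373)
71^186 ≡ 1 (mod 373) ✓
Therefore the multiplicative order of 71 modulo 373 is 186.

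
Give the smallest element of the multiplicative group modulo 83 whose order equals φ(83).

2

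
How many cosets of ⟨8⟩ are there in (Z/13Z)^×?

The order of 8 must divide φ(13) = 13 − 1 = 12 = 2^2 · 3.
Divisors of 12: 1, 2, 3, 4, 6, 12.
Test each divisor d:
8^1 ≡ 8 (mod 13)
8^2 ≡ 12 (mod 13)
8^3 ≡ 5 (mod 13)
8^4 ≡ 1 (mod 13) ✓
So ord_13(8) = 4, hence |⟨8⟩| = 4.
[(Z/13Z)^× : ⟨8⟩] = 12/4 = 3.

3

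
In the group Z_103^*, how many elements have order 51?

φ(103) = 103 − 1 = 102 = 2 · 3 · 17.
(Z/103Z)^× is cyclic (|G| = 102); a cyclic group of order m has exactly φ(d) elements of each order d | m, and none otherwise.
51 = 3 · 17 divides 102, and φ(51) = 32.

32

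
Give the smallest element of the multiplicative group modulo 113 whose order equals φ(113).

φ(113) = 113 − 1 = 112 = 2^4 · 7.
g is a primitive root iff g^(112/q) ≢ 1 (mod 113) for each prime q ∈ {2, 7}.
g = 2: 2^56 ≡ 1 — hits 1, so not a primitive root.
g = 3: 3^56 ≡ 112; 3^16 ≡ 49 — none is 1, so 3 is a primitive root.
Hence the least primitive root of 113 is 3.

3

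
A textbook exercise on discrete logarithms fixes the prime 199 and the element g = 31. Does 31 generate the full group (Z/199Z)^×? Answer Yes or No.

No

φ(199) = 199 − 1 = 198 = 2 · 3^2 · 11.
It suffices to check that the order of 31 is not a proper divisor of 198: compute 31^(198/q) for q ∈ {2, 3, 11}.
31^99 ≡ 1 (mod 199)  [q = 2: ≡ 1 ✗]
31^66 ≡ 92 (mod 199)  [q = 3: ≢ 1 ✓]
31^18 ≡ 121 (mod 199)  [q = 11: ≢ 1 ✓]
The check at q = 2 fails, so 31 generates a proper subgroup.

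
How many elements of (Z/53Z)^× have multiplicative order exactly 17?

0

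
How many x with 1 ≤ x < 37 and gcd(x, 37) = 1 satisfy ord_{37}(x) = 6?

φ(37) = 37 − 1 = 36 = 2^2 · 3^2.
In a cyclic group of order 36, there are φ(d) elements of order d for each divisor d of 36, and zero for non-divisors.
6 = 2 · 3 divides 36, and φ(6) = 2.

2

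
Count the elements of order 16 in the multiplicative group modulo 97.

φ(97) = 97 − 1 = 96 = 2^5 · 3.
(Z/97Z)^× is cyclic (|G| = 96); a cyclic group of order m has exactly φ(d) elements of each order d | m, and none otherwise.
16 = 2^4 divides 96, and φ(16) = 8.

8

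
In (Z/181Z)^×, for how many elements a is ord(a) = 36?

12

φ(181) = 181 − 1 = 180 = 2^2 · 3^2 · 5.
Since (Z/181Z)^× is cyclic of order 180, the number of elements of order d is φ(d) when d | 180 and 0 otherwise.
36 = 2^2 · 3^2 divides 180, and φ(36) = 12.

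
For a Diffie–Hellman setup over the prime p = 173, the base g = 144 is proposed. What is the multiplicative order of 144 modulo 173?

86

The order of 144 must divide φ(173) = 173 − 1 = 172 = 2^2 · 43.
Divisors of 172: 1, 2, 4, 43, 86, 172.
Evaluate successive powers at the divisors of 172:
144^1 ≡ 144
144^2 ≡ 149
144^4 ≡ 57
144^43 ≡ 172
144^86 ≡ 1
The smallest such exponent is 86, so the order of 144 is 86.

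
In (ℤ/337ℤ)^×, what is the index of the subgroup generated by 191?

The order of 191 must divide φ(337) = 337 − 1 = 336 = 2^4 · 3 · 7.
Divisors of 336: 1, 2, 3, 4, 6, 7, 8, 12, 14, 16, 21, 24, 28, 42, 48, 56, 84, 112, 168, 336.
Test each divisor d:
191^1 ≡ 191
191^2 ≡ 85
191^3 ≡ 59
191^4 ≡ 148
191^6 ≡ 111
191^7 ≡ 307
191^8 ≡ 336
191^12 ≡ 189
191^14 ≡ 226
191^16 ≡ 1
The order of 191 is 16, so the subgroup it generates has 16 elements.
Index = |(Z/337Z)^×| / |⟨191⟩| = 336 / 16 = 21.

21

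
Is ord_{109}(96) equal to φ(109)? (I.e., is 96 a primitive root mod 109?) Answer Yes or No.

Yes

φ(109) = 109 − 1 = 108 = 2^2 · 3^3.
An element g generates (Z/109Z)^× iff g^(108/q) ≢ 1 (mod 109) for each prime q ∈ {2, 3}.
96^54 ≡ 108 (mod 109)  [q = 2: ≢ 1 ✓]
96^36 ≡ 63 (mod 109)  [q = 3: ≢ 1 ✓]
Every test exponent gives a nontrivial residue, hence 96 generates the full group.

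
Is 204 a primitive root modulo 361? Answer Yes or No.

Yes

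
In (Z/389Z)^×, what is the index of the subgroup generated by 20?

By Lagrange's theorem, ord_389(20) divides φ(389) = 389 − 1 = 388 = 2^2 · 97.
Divisors of 388: 1, 2, 4, 97, 194, 388.
Check 20^d mod 389 for each divisor in increasing order:
20^1 ≡ 20 (mod 389)
20^2 ≡ 11 (mod 389)
20^4 ≡ 121 (mod 389)
20^97 ≡ 388 (mod 389)
20^194 ≡ 1 (mod 389) ✓
So ord_389(20) = 194, hence |⟨20⟩| = 194.
Index = |(Z/389Z)^×| / |⟨20⟩| = 388 / 194 = 2.

2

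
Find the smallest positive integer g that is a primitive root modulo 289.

3

φ(289) = φ(17^2) = 17·(17−1) = 272 = 2^4 · 17.
g is a primitive root iff g^(272/q) ≢ 1 (mod 289) for each prime q ∈ {2, 17}.
g = 2: 2^136 ≡ 1 — hits 1, so not a primitive root.
g = 3: 3^136 ≡ 288; 3^16 ≡ 171 — none is 1, so 3 is a primitive root.
Hence the least primitive root of 289 is 3.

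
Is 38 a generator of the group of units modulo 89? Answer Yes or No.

Yes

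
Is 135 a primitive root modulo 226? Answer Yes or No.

No

φ(226) = φ(2)·φ(113) = 1·112 = 112 = 2^4 · 7.
135 is a primitive root mod 226 iff 135^(φ(226)/q) ≢ 1 for every prime q | φ(226), i.e. q ∈ {2, 7}.
135^56 ≡ 1 (mod 226)  [q = 2: ≡ 1 ✗]
135^16 ≡ 141 (mod 226)  [q = 7: ≢ 1 ✓]
135^56 ≡ 1 shows ord(135) | 56, strictly less than φ(226); not a primitive root.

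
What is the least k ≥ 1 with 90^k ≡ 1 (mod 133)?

By Lagrange's theorem, ord_133(90) divides φ(133) = φ(7·19) = (7−1)·(19−1) = 6·18 = 108 = 2^2 · 3^3.
Divisors of 108: 1, 2, 3, 4, 6, 9, 12, 18, 27, 36, 54, 108.
Compute 90^d (mod 133) for the divisors d until we hit 1:
90^1 ≡ 90 (mod 133)
90^2 ≡ 120 (mod 133)
90^3 ≡ 27 (mod 133)
90^4 ≡ 36 (mod 133)
90^6 ≡ 64 (mod 133)
90^9 ≡ 132 (mod 133)
90^12 ≡ 106 (mod 133)
90^18 ≡ 1 (mod 133) ✓
Therefore the multiplicative order of 90 modulo 133 is 18.

18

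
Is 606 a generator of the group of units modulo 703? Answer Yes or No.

No

703 = 19 · 37 is a product of two distinct odd primes, so (Z/703Z)^× ≅ (Z/19Z)^× × (Z/37Z)^× is not cyclic.
No primitive root modulo 703 exists; in particular 606 is not one.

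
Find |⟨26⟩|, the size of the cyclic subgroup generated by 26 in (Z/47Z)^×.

ord(26) | φ(47) = 47 − 1 = 46 = 2 · 23.
Divisors of 46: 1, 2, 23, 46.
Compute 26^d (mod 47) for the divisors d until we hit 1:
26^1 ≡ 26 (mod 47)
26^2 ≡ 18 (mod 47)
26^23 ≡ 46 (mod 47)
26^46 ≡ 1 (mod 47) ✓
Hence ord(26) = 46.

46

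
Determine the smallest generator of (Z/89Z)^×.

φ(89) = 89 − 1 = 88 = 2^3 · 11.
g is a primitive root iff g^(88/q) ≢ 1 (mod 89) for each prime q ∈ {2, 11}.
g = 2: 2^44 ≡ 1 — hits 1, so not a primitive root.
g = 3: 3^44 ≡ 88; 3^8 ≡ 64 — none is 1, so 3 is a primitive root.
The smallest primitive root modulo 89 is 3.

3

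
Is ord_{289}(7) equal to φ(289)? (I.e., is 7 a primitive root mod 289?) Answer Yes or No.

φ(289) = φ(17^2) = 17·(17−1) = 272 = 2^4 · 17.
An element g generates (Z/289Z)^× iff g^(272/q) ≢ 1 (mod 289) for each prime q ∈ {2, 17}.
7^136 ≡ 288 (mod 289)  [q = 2: ≢ 1 ✓]
7^16 ≡ 52 (mod 289)  [q = 17: ≢ 1 ✓]
None equal 1, so ord_289(7) = 272: 7 is a primitive root.

Yes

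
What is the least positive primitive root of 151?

φ(151) = 151 − 1 = 150 = 2 · 3 · 5^2.
g is a primitive root iff g^(150/q) ≢ 1 (mod 151) for each prime q ∈ {2, 3, 5}.
g = 2: 2^75 ≡ 1 — hits 1, so not a primitive root.
g = 3: 3^75 ≡ 150; 3^50 ≡ 1 — hits 1, so not a primitive root.
g = 4: 4^75 ≡ 1 — hits 1, so not a primitive root.
g = 5: 5^75 ≡ 1 — hits 1, so not a primitive root.
g = 6: 6^75 ≡ 150; 6^50 ≡ 32; 6^30 ≡ 59 — none is 1, so 6 is a primitive root.
The smallest primitive root modulo 151 is 6.

6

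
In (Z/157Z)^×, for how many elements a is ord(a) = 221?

0

φ(157) = 157 − 1 = 156 = 2^2 · 3 · 13.
(Z/157Z)^× is cyclic (|G| = 156); a cyclic group of order m has exactly φ(d) elements of each order d | m, and none otherwise.
Since 221 ∤ 156, the count is 0.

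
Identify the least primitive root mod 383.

5

φ(383) = 383 − 1 = 382 = 2 · 191.
g is a primitive root iff g^(382/q) ≢ 1 (mod 383) for each prime q ∈ {2, 191}.
g = 2: 2^191 ≡ 1 — hits 1, so not a primitive root.
g = 3: 3^191 ≡ 1 — hits 1, so not a primitive root.
g = 4: 4^191 ≡ 1 — hits 1, so not a primitive root.
g = 5: 5^191 ≡ 382; 5^2 ≡ 25 — none is 1, so 5 is a primitive root.
The smallest primitive root modulo 383 is 5.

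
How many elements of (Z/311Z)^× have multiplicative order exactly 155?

120

φ(311) = 311 − 1 = 310 = 2 · 5 · 31.
In a cyclic group of order 310, there are φ(d) elements of order d for each divisor d of 310, and zero for non-divisors.
155 = 5 · 31 divides 310, and φ(155) = 120.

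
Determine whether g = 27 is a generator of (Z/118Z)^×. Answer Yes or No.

No

φ(118) = φ(2)·φ(59) = 1·58 = 58 = 2 · 29.
It suffices to check that the order of 27 is not a proper divisor of 58: compute 27^(58/q) for q ∈ {2, 29}.
27^29 ≡ 1 (mod 118)  [q = 2: ≡ 1 ✗]
27^2 ≡ 21 (mod 118)  [q = 29: ≢ 1 ✓]
27^29 ≡ 1 shows ord(27) | 29, strictly less than φ(118); not a primitive root.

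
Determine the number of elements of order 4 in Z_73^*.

2

φ(73) = 73 − 1 = 72 = 2^3 · 3^2.
(Z/73Z)^× is cyclic (|G| = 72); a cyclic group of order m has exactly φ(d) elements of each order d | m, and none otherwise.
4 = 2^2 divides 72, and φ(4) = 2.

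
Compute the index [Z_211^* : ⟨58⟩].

30

Since 58 ∈ (Z/211Z)^×, its order divides φ(211) = 211 − 1 = 210 = 2 · 3 · 5 · 7.
Divisors of 210: 1, 2, 3, 5, 6, 7, 10, 14, 15, 21, 30, 35, 42, 70, 105, 210.
Test each divisor d:
58^1 ≡ 58
58^2 ≡ 199
58^3 ≡ 148
58^5 ≡ 123
58^6 ≡ 171
58^7 ≡ 1
So ord_211(58) = 7, hence |⟨58⟩| = 7.
Index = |(Z/211Z)^×| / |⟨58⟩| = 210 / 7 = 30.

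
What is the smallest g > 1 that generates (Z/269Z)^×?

2

φ(269) = 269 − 1 = 268 = 2^2 · 67.
Test candidates g = 2, 3, … against the prime factors q ∈ {2, 67} of φ(269): g is a generator iff g^(268/q) ≢ 1 for every such q.
g = 2: 2^134 ≡ 268; 2^4 ≡ 16 — none is 1, so 2 is a primitive root.
So 2 is the smallest generator of (Z/269Z)^×.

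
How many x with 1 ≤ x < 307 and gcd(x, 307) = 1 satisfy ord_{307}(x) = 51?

32

φ(307) = 307 − 1 = 306 = 2 · 3^2 · 17.
(Z/307Z)^× is cyclic (|G| = 306); a cyclic group of order m has exactly φ(d) elements of each order d | m, and none otherwise.
51 = 3 · 17 divides 306, and φ(51) = 32.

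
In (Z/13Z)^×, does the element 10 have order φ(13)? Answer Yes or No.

No

φ(13) = 13 − 1 = 12 = 2^2 · 3.
An element g generates (Z/13Z)^× iff g^(12/q) ≢ 1 (mod 13) for each prime q ∈ {2, 3}.
10^6 ≡ 1 (mod 13)  [q = 2: ≡ 1 ✗]
10^4 ≡ 3 (mod 13)  [q = 3: ≢ 1 ✓]
The check at q = 2 fails, so 10 generates a proper subgroup.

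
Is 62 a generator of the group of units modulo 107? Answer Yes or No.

No

φ(107) = 107 − 1 = 106 = 2 · 53.
It suffices to check that the order of 62 is not a proper divisor of 106: compute 62^(106/q) for q ∈ {2, 53}.
62^53 ≡ 1 (mod 107)  [q = 2: ≡ 1 ✗]
62^2 ≡ 99 (mod 107)  [q = 53: ≢ 1 ✓]
Since 62^53 ≡ 1, the order of 62 divides 53 < 106, so 62 is not a primitive root.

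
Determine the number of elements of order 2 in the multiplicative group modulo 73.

φ(73) = 73 − 1 = 72 = 2^3 · 3^2.
In a cyclic group of order 72, there are φ(d) elements of order d for each divisor d of 72, and zero for non-divisors.
2 | 72, and φ(2) = 2 − 1 = 1.

1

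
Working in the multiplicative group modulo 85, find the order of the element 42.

Since 42 ∈ (Z/85Z)^×, its order divides φ(85) = φ(5·17) = (5−1)·(17−1) = 4·16 = 64 = 2^6.
Divisors of 64: 1, 2, 4, 8, 16, 32, 64.
Evaluate successive powers at the divisors of 64:
42^1 ≡ 42 (mod 85)
42^2 ≡ 64 (mod 85)
42^4 ≡ 16 (mod 85)
42^8 ≡ 1 (mod 85) ✓
Therefore the multiplicative order of 42 modulo 85 is 8.

8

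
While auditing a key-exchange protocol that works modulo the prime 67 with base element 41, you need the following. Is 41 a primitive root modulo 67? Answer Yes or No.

φ(67) = 67 − 1 = 66 = 2 · 3 · 11.
41 is a primitive root mod 67 iff 41^(φ(67)/q) ≢ 1 for every prime q | φ(67), i.e. q ∈ {2, 3, 11}.
41^33 ≡ 66 (mod 67)  [q = 2: ≢ 1 ✓]
41^22 ≡ 29 (mod 67)  [q = 3: ≢ 1 ✓]
41^6 ≡ 15 (mod 67)  [q = 11: ≢ 1 ✓]
None equal 1, so ord_67(41) = 66: 41 is a primitive root.

Yes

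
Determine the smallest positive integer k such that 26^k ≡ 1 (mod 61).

ord(26) | φ(61) = 61 − 1 = 60 = 2^2 · 3 · 5.
Divisors of 60: 1, 2, 3, 4, 5, 6, 10, 12, 15, 20, 30, 60.
Evaluate successive powers at the divisors of 60:
26^1 ≡ 26
26^2 ≡ 5
26^3 ≡ 8
26^4 ≡ 25
26^5 ≡ 40
26^6 ≡ 3
26^10 ≡ 14
26^12 ≡ 9
26^15 ≡ 11
26^20 ≡ 13
26^30 ≡ 60
26^60 ≡ 1
Hence ord(26) = 60.

60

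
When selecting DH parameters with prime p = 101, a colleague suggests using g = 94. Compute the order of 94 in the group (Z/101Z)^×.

ord(94) | φ(101) = 101 − 1 = 100 = 2^2 · 5^2.
Divisors of 100: 1, 2, 4, 5, 10, 20, 25, 50, 100.
Check 94^d mod 101 for each divisor in increasing order:
94^1 ≡ 94 (mod 101)
94^2 ≡ 49 (mod 101)
94^4 ≡ 78 (mod 101)
94^5 ≡ 60 (mod 101)
94^10 ≡ 65 (mod 101)
94^20 ≡ 84 (mod 101)
94^25 ≡ 91 (mod 101)
94^50 ≡ 100 (mod 101)
94^100 ≡ 1 (mod 101) ✓
Therefore the multiplicative order of 94 modulo 101 is 100.

100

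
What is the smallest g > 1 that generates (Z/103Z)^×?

5

φ(103) = 103 − 1 = 102 = 2 · 3 · 17.
g is a primitive root iff g^(102/q) ≢ 1 (mod 103) for each prime q ∈ {2, 3, 17}.
g = 2: 2^51 ≡ 1 — hits 1, so not a primitive root.
g = 3: 3^51 ≡ 102; 3^34 ≡ 1 — hits 1, so not a primitive root.
g = 4: 4^51 ≡ 1 — hits 1, so not a primitive root.
g = 5: 5^51 ≡ 102; 5^34 ≡ 56; 5^6 ≡ 72 — none is 1, so 5 is a primitive root.
Hence the least primitive root of 103 is 5.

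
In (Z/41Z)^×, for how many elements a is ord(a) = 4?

2

φ(41) = 41 − 1 = 40 = 2^3 · 5.
Since (Z/41Z)^× is cyclic of order 40, the number of elements of order d is φ(d) when d | 40 and 0 otherwise.
4 = 2^2 divides 40, and φ(4) = 2.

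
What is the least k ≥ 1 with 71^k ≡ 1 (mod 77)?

Since 71 ∈ (Z/77Z)^×, its order divides φ(77) = φ(7·11) = (7−1)·(11−1) = 6·10 = 60 = 2^2 · 3 · 5.
Divisors of 60: 1, 2, 3, 4, 5, 6, 10, 12, 15, 20, 30, 60.
Test each divisor d:
71^1 ≡ 71
71^2 ≡ 36
71^3 ≡ 15
71^4 ≡ 64
71^5 ≡ 1
So ord_77(71) = 5.

5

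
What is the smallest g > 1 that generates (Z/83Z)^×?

φ(83) = 83 − 1 = 82 = 2 · 41.
g is a primitive root iff g^(82/q) ≢ 1 (mod 83) for each prime q ∈ {2, 41}.
g = 2: 2^41 ≡ 82; 2^2 ≡ 4 — none is 1, so 2 is a primitive root.
The smallest primitive root modulo 83 is 2.

2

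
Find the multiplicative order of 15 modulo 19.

By Lagrange's theorem, ord_19(15) divides φ(19) = 19 − 1 = 18 = 2 · 3^2.
Divisors of 18: 1, 2, 3, 6, 9, 18.
Test each divisor d:
15^1 ≡ 15 (mod 19)
15^2 ≡ 16 (mod 19)
15^3 ≡ 12 (mod 19)
15^6 ≡ 11 (mod 19)
15^9 ≡ 18 (mod 19)
15^18 ≡ 1 (mod 19) ✓
Therefore the multiplicative order of 15 modulo 19 is 18.

18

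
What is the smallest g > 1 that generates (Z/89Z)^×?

3

φ(89) = 89 − 1 = 88 = 2^3 · 11.
g is a primitive root iff g^(88/q) ≢ 1 (mod 89) for each prime q ∈ {2, 11}.
g = 2: 2^44 ≡ 1 — hits 1, so not a primitive root.
g = 3: 3^44 ≡ 88; 3^8 ≡ 64 — none is 1, so 3 is a primitive root.
So 3 is the smallest generator of (Z/89Z)^×.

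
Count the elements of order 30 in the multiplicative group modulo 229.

0

φ(229) = 229 − 1 = 228 = 2^2 · 3 · 19.
In a cyclic group of order 228, there are φ(d) elements of order d for each divisor d of 228, and zero for non-divisors.
30 does not divide 228, so no element of (Z/229Z)^× has order 30.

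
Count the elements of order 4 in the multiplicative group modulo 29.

2

φ(29) = 29 − 1 = 28 = 2^2 · 7.
(Z/29Z)^× is cyclic (|G| = 28); a cyclic group of order m has exactly φ(d) elements of each order d | m, and none otherwise.
4 = 2^2 divides 28, and φ(4) = 2.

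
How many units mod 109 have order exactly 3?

φ(109) = 109 − 1 = 108 = 2^2 · 3^3.
Since (Z/109Z)^× is cyclic of order 108, the number of elements of order d is φ(d) when d | 108 and 0 otherwise.
3 | 108, and φ(3) = 3 − 1 = 2.

2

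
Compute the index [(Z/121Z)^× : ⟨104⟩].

2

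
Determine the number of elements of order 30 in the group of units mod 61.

8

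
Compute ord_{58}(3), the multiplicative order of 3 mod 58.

Since 3 ∈ (Z/58Z)^×, its order divides φ(58) = φ(2)·φ(29) = 1·28 = 28 = 2^2 · 7.
Divisors of 28: 1, 2, 4, 7, 14, 28.
Compute 3^d (mod 58) for the divisors d until we hit 1:
3^1 ≡ 3 (mod 58)
3^2 ≡ 9 (mod 58)
3^4 ≡ 23 (mod 58)
3^7 ≡ 41 (mod 58)
3^14 ≡ 57 (mod 58)
3^28 ≡ 1 (mod 58) ✓
Therefore the multiplicative order of 3 modulo 58 is 28.

28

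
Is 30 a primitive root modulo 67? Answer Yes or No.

φ(67) = 67 − 1 = 66 = 2 · 3 · 11.
An element g generates (Z/67Z)^× iff g^(66/q) ≢ 1 (mod 67) for each prime q ∈ {2, 3, 11}.
30^33 ≡ 66 (mod 67)  [q = 2: ≢ 1 ✓]
30^22 ≡ 37 (mod 67)  [q = 3: ≢ 1 ✓]
30^6 ≡ 1 (mod 67)  [q = 11: ≡ 1 ✗]
The check at q = 11 fails, so 30 generates a proper subgroup.

No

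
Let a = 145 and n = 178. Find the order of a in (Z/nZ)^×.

ord(145) | φ(178) = φ(2)·φ(89) = 1·88 = 88 = 2^3 · 11.
Divisors of 88: 1, 2, 4, 8, 11, 22, 44, 88.
Test each divisor d:
145^1 ≡ 145
145^2 ≡ 21
145^4 ≡ 85
145^8 ≡ 105
145^11 ≡ 37
145^22 ≡ 123
145^44 ≡ 177
145^88 ≡ 1
Hence ord(145) = 88.

88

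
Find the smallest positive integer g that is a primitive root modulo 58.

φ(58) = φ(2)·φ(29) = 1·28 = 28 = 2^2 · 7.
g is a primitive root iff g^(28/q) ≢ 1 (mod 58) for each prime q ∈ {2, 7}.
g = 2: gcd(2, 58) = 2 > 1, not a unit — skip.
g = 3: 3^14 ≡ 57; 3^4 ≡ 23 — none is 1, so 3 is a primitive root.
Hence the least primitive root of 58 is 3.

3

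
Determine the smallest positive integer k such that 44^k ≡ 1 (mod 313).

13

ord(44) | φ(313) = 313 − 1 = 312 = 2^3 · 3 · 13.
Divisors of 312: 1, 2, 3, 4, 6, 8, 12, 13, 24, 26, 39, 52, 78, 104, 156, 312.
Compute 44^d (mod 313) for the divisors d until we hit 1:
44^1 ≡ 44 (mod 313)
44^2 ≡ 58 (mod 313)
44^3 ≡ 48 (mod 313)
44^4 ≡ 234 (mod 313)
44^6 ≡ 113 (mod 313)
44^8 ≡ 294 (mod 313)
44^12 ≡ 249 (mod 313)
44^13 ≡ 1 (mod 313) ✓
Therefore the multiplicative order of 44 modulo 313 is 13.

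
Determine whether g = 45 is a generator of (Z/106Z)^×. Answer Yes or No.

φ(106) = φ(2)·φ(53) = 1·52 = 52 = 2^2 · 13.
Test 45^(52/q) mod 106 for each prime factor q of 52:
45^26 ≡ 105 (mod 106)  [q = 2: ≢ 1 ✓]
45^4 ≡ 15 (mod 106)  [q = 13: ≢ 1 ✓]
Every test exponent gives a nontrivial residue, hence 45 generates the full group.

Yes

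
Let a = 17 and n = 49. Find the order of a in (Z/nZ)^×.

42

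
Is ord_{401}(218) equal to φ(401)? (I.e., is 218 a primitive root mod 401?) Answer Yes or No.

φ(401) = 401 − 1 = 400 = 2^4 · 5^2.
An element g generates (Z/401Z)^× iff g^(400/q) ≢ 1 (mod 401) for each prime q ∈ {2, 5}.
218^200 ≡ 1 (mod 401)  [q = 2: ≡ 1 ✗]
218^80 ≡ 39 (mod 401)  [q = 5: ≢ 1 ✓]
The check at q = 2 fails, so 218 generates a proper subgroup.

No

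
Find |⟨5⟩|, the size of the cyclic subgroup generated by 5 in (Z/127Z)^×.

42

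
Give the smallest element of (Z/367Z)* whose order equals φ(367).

6

φ(367) = 367 − 1 = 366 = 2 · 3 · 61.
g is a primitive root iff g^(366/q) ≢ 1 (mod 367) for each prime q ∈ {2, 3, 61}.
g = 2: 2^183 ≡ 1 — hits 1, so not a primitive root.
g = 3: 3^183 ≡ 366; 3^122 ≡ 1 — hits 1, so not a primitive root.
g = 4: 4^183 ≡ 1 — hits 1, so not a primitive root.
g = 5: 5^183 ≡ 366; 5^122 ≡ 1 — hits 1, so not a primitive root.
g = 6: 6^183 ≡ 366; 6^122 ≡ 283; 6^6 ≡ 47 — none is 1, so 6 is a primitive root.
The smallest primitive root modulo 367 is 6.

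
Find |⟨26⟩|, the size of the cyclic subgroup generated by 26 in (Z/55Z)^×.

5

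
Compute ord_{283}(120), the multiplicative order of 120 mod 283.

By Lagrange's theorem, ord_283(120) divides φ(283) = 283 − 1 = 282 = 2 · 3 · 47.
Divisors of 282: 1, 2, 3, 6, 47, 94, 141, 282.
Compute 120^d (mod 283) for the divisors d until we hit 1:
120^1 ≡ 120
120^2 ≡ 250
120^3 ≡ 2
120^6 ≡ 4
120^47 ≡ 282
120^94 ≡ 1
Hence ord(120) = 94.

94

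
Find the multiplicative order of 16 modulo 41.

5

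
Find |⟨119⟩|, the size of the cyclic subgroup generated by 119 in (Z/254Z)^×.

14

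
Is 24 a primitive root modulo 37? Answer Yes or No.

Yes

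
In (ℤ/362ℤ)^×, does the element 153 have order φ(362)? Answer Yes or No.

φ(362) = φ(2)·φ(181) = 1·180 = 180 = 2^2 · 3^2 · 5.
An element g generates (Z/362Z)^× iff g^(180/q) ≢ 1 (mod 362) for each prime q ∈ {2, 3, 5}.
153^90 ≡ 361 (mod 362)  [q = 2: ≢ 1 ✓]
153^60 ≡ 313 (mod 362)  [q = 3: ≢ 1 ✓]
153^36 ≡ 223 (mod 362)  [q = 5: ≢ 1 ✓]
None equal 1, so ord_362(153) = 180: 153 is a primitive root.

Yes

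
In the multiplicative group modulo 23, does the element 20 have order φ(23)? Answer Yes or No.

Yes

φ(23) = 23 − 1 = 22 = 2 · 11.
Test 20^(22/q) mod 23 for each prime factor q of 22:
20^11 ≡ 22 (mod 23)  [q = 2: ≢ 1 ✓]
20^2 ≡ 9 (mod 23)  [q = 11: ≢ 1 ✓]
All checks pass, so 20 has order 22 and is a primitive root modulo 23.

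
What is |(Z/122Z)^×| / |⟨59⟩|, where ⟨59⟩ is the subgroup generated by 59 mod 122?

1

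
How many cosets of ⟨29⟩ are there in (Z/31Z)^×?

3

Since 29 ∈ (Z/31Z)^×, its order divides φ(31) = 31 − 1 = 30 = 2 · 3 · 5.
Divisors of 30: 1, 2, 3, 5, 6, 10, 15, 30.
Evaluate successive powers at the divisors of 30:
29^1 ≡ 29 (mod 31)
29^2 ≡ 4 (mod 31)
29^3 ≡ 23 (mod 31)
29^5 ≡ 30 (mod 31)
29^6 ≡ 2 (mod 31)
29^10 ≡ 1 (mod 31) ✓
So ord_31(29) = 10, hence |⟨29⟩| = 10.
The index is φ(31) / ord(29) = 30 / 10 = 3.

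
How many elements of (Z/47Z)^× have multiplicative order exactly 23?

22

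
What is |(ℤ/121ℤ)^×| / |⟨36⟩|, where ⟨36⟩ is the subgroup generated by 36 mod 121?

ord(36) | φ(121) = φ(11^2) = 11·(11−1) = 110 = 2 · 5 · 11.
Divisors of 110: 1, 2, 5, 10, 11, 22, 55, 110.
Compute 36^d (mod 121) for the divisors d until we hit 1:
36^1 ≡ 36
36^2 ≡ 86
36^5 ≡ 56
36^10 ≡ 111
36^11 ≡ 3
36^22 ≡ 9
36^55 ≡ 1
Thus |⟨36⟩| = ord(36) = 55.
[(Z/121Z)^× : ⟨36⟩] = 110/55 = 2.

2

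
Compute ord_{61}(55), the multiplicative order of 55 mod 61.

The order of 55 must divide φ(61) = 61 − 1 = 60 = 2^2 · 3 · 5.
Divisors of 60: 1, 2, 3, 4, 5, 6, 10, 12, 15, 20, 30, 60.
Check 55^d mod 61 for each divisor in increasing order:
55^1 ≡ 55
55^2 ≡ 36
55^3 ≡ 28
55^4 ≡ 15
55^5 ≡ 32
55^6 ≡ 52
55^10 ≡ 48
55^12 ≡ 20
55^15 ≡ 11
55^20 ≡ 47
55^30 ≡ 60
55^60 ≡ 1
So ord_61(55) = 60.

60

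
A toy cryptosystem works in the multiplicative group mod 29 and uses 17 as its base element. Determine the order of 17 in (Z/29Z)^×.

4

By Lagrange's theorem, ord_29(17) divides φ(29) = 29 − 1 = 28 = 2^2 · 7.
Divisors of 28: 1, 2, 4, 7, 14, 28.
Check 17^d mod 29 for each divisor in increasing order:
17^1 ≡ 17 (mod 29)
17^2 ≡ 28 (mod 29)
17^4 ≡ 1 (mod 29) ✓
The smallest such exponent is 4, so the order of 17 is 4.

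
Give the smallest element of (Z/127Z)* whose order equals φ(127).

φ(127) = 127 − 1 = 126 = 2 · 3^2 · 7.
g is a primitive root iff g^(126/q) ≢ 1 (mod 127) for each prime q ∈ {2, 3, 7}.
g = 2: 2^63 ≡ 1 — hits 1, so not a primitive root.
g = 3: 3^63 ≡ 126; 3^42 ≡ 107; 3^18 ≡ 4 — none is 1, so 3 is a primitive root.
So 3 is the smallest generator of (Z/127Z)^×.

3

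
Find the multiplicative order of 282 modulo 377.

84

The order of 282 must divide φ(377) = φ(13·29) = (13−1)·(29−1) = 12·28 = 336 = 2^4 · 3 · 7.
Divisors of 336: 1, 2, 3, 4, 6, 7, 8, 12, 14, 16, 21, 24, 28, 42, 48, 56, 84, 112, 168, 336.
Check 282^d mod 377 for each divisor in increasing order:
282^1 ≡ 282 (mod 377)
282^2 ≡ 354 (mod 377)
282^3 ≡ 300 (mod 377)
282^4 ≡ 152 (mod 377)
282^6 ≡ 274 (mod 377)
282^7 ≡ 360 (mod 377)
282^8 ≡ 107 (mod 377)
282^12 ≡ 53 (mod 377)
282^14 ≡ 289 (mod 377)
282^16 ≡ 139 (mod 377)
282^21 ≡ 365 (mod 377)
282^24 ≡ 170 (mod 377)
282^28 ≡ 204 (mod 377)
282^42 ≡ 144 (mod 377)
282^48 ≡ 248 (mod 377)
282^56 ≡ 146 (mod 377)
282^84 ≡ 1 (mod 377) ✓
The smallest such exponent is 84, so the order of 282 is 84.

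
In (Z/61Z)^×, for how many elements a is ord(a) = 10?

φ(61) = 61 − 1 = 60 = 2^2 · 3 · 5.
Since (Z/61Z)^× is cyclic of order 60, the number of elements of order d is φ(d) when d | 60 and 0 otherwise.
10 = 2 · 5 divides 60, and φ(10) = 4.

4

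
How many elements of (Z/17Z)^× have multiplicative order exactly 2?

φ(17) = 17 − 1 = 16 = 2^4.
In a cyclic group of order 16, there are φ(d) elements of order d for each divisor d of 16, and zero for non-divisors.
2 | 16, and φ(2) = 2 − 1 = 1.

1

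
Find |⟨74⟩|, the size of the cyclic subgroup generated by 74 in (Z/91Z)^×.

3

The order of 74 must divide φ(91) = φ(7·13) = (7−1)·(13−1) = 6·12 = 72 = 2^3 · 3^2.
Divisors of 72: 1, 2, 3, 4, 6, 8, 9, 12, 18, 24, 36, 72.
Check 74^d mod 91 for each divisor in increasing order:
74^1 ≡ 74
74^2 ≡ 16
74^3 ≡ 1
Therefore the multiplicative order of 74 modulo 91 is 3.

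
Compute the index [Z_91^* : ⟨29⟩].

24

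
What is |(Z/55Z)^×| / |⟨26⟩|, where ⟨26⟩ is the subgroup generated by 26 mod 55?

Since 26 ∈ (Z/55Z)^×, its order divides φ(55) = φ(5·11) = (5−1)·(11−1) = 4·10 = 40 = 2^3 · 5.
Divisors of 40: 1, 2, 4, 5, 8, 10, 20, 40.
Check 26^d mod 55 for each divisor in increasing order:
26^1 ≡ 26
26^2 ≡ 16
26^4 ≡ 36
26^5 ≡ 1
Thus |⟨26⟩| = ord(26) = 5.
Index = |(Z/55Z)^×| / |⟨26⟩| = 40 / 5 = 8.

8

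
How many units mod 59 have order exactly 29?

28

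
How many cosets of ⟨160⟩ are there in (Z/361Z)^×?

3

ord(160) | φ(361) = φ(19^2) = 19·(19−1) = 342 = 2 · 3^2 · 19.
Divisors of 342: 1, 2, 3, 6, 9, 18, 19, 38, 57, 114, 171, 342.
Test each divisor d:
160^1 ≡ 160
160^2 ≡ 330
160^3 ≡ 94
160^6 ≡ 172
160^9 ≡ 284
160^18 ≡ 153
160^19 ≡ 293
160^38 ≡ 292
160^57 ≡ 360
160^114 ≡ 1
The order of 160 is 114, so the subgroup it generates has 114 elements.
[(Z/361Z)^× : ⟨160⟩] = 342/114 = 3.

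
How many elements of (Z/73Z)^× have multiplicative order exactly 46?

0

φ(73) = 73 − 1 = 72 = 2^3 · 3^2.
(Z/73Z)^× is cyclic (|G| = 72); a cyclic group of order m has exactly φ(d) elements of each order d | m, and none otherwise.
Since 46 ∤ 72, the count is 0.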